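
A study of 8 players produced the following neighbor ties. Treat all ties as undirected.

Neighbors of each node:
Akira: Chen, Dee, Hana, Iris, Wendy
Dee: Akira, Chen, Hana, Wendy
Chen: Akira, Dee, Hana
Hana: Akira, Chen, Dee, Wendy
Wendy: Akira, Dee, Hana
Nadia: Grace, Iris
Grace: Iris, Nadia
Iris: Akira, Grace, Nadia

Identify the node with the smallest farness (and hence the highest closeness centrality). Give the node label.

Akira

Farness (sum of distances to all others) for each node — Akira:9, Chen:13, Dee:12, Grace:16, Hana:12, Iris:11, Nadia:16, Wendy:13.
The smallest farness is 9, for Akira, so Akira has the highest closeness.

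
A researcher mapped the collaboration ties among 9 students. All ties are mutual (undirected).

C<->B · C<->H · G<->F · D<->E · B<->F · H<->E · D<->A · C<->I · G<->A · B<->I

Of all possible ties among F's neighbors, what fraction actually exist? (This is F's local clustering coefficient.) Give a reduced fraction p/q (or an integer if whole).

F's neighbors: B and G (k = 2).
Possible neighbor pairs: C(2,2) = 1. Edges among them: none → e = 0.
Clustering(F) = 0/1.

0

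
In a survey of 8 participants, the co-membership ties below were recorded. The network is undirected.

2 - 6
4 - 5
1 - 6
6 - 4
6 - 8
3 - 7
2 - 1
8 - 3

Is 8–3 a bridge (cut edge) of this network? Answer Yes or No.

Yes

Without the 8–3 edge there is no alternate route between 8 and 3, so the network disconnects. It is a bridge.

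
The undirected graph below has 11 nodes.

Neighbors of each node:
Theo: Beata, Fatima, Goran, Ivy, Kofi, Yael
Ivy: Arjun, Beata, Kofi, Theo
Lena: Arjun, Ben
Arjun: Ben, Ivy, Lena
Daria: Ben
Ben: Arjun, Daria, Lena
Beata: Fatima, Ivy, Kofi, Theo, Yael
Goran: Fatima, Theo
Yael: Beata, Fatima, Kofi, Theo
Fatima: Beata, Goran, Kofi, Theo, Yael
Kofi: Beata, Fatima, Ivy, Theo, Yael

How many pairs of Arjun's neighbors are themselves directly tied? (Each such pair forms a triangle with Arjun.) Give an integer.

Arjun's neighbors: Ben, Ivy, and Lena.
Neighbor pairs that are themselves tied: Arjun–Ben–Lena. Each forms one triangle with Arjun, for 1 in total.

1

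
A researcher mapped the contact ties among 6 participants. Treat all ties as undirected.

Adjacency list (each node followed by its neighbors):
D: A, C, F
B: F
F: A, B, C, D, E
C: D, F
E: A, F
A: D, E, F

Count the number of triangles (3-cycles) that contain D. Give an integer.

D's neighbors: A, C, and F.
Neighbor pairs that are themselves tied: D–A–F; D–C–F. Each forms one triangle with D, for 2 in total.

2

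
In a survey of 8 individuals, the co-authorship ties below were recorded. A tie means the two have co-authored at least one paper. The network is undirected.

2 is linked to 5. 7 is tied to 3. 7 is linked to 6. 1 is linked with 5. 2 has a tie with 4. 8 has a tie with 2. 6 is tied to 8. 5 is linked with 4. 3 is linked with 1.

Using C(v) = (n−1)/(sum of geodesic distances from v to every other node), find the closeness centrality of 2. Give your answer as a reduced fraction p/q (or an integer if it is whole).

Distances from 2: 1:2, 3:3, 4:1, 5:1, 6:2, 7:3, 8:1. Sum = 13.
n = 8, so closeness = 7/13.

7/13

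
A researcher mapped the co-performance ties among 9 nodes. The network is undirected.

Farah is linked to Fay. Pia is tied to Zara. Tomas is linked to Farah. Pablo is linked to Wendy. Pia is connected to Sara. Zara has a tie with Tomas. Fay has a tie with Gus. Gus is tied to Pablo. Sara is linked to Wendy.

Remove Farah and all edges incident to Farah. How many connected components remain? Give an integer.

Farah's neighbors (Fay and Tomas) remain reachable from one another through other ties, so the rest of the network stays in one piece.

1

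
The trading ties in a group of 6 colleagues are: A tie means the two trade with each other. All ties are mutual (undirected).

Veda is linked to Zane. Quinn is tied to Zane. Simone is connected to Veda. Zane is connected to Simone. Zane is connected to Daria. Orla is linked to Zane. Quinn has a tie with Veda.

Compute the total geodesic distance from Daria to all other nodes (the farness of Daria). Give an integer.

9

Distances from Daria: Orla:2, Quinn:2, Simone:2, Veda:2, Zane:1.
Sum = 2 + 2 + 2 + 2 + 1 = 9.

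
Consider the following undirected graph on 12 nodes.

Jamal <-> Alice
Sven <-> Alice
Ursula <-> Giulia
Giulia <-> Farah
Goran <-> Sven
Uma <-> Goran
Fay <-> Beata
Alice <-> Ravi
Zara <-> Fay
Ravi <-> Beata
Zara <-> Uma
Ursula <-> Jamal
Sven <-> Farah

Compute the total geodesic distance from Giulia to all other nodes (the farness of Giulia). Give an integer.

36

Distances from Giulia: Alice:3, Beata:5, Farah:1, Fay:6, Goran:3, Jamal:2, Ravi:4, Sven:2, Uma:4, Ursula:1, Zara:5.
Sum = 3 + 5 + 1 + 6 + 3 + 2 + 4 + 2 + 4 + 1 + 5 = 36.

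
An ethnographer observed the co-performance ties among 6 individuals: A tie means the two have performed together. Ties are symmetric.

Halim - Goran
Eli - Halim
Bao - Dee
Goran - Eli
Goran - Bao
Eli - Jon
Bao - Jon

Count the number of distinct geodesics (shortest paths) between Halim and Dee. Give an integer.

The shortest distance is 3, and the only length-3 path is Halim–Goran–Bao–Dee. So there is exactly 1 shortest path.

1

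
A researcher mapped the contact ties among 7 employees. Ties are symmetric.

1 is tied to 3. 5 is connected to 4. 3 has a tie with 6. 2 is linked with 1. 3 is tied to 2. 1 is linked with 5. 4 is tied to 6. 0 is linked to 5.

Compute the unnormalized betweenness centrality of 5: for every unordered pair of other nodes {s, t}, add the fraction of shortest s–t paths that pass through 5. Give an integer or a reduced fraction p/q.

Pairs whose geodesics pass through 5 — 1–0: 1; 1–4: 1; 2–0: 1; 2–4: 1/2; 0–6: 1; 0–3: 1; 0–4: 1.
All other pairs contribute 0.
Summing the contributions gives betweenness(5) = 13/2.

13/2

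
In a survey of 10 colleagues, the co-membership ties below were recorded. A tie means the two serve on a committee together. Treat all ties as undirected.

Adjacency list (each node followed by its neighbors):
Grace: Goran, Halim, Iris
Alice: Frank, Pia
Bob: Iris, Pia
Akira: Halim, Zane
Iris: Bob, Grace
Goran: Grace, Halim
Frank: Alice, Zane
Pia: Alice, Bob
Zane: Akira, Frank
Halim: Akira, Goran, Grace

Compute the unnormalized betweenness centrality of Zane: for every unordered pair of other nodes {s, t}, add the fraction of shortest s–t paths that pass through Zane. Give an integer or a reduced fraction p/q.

15/2

Pairs whose geodesics pass through Zane — Pia–Akira: 1; Alice–Akira: 1; Alice–Halim: 1; Alice–Goran: 1/2; Frank–Akira: 1; Frank–Halim: 1; Frank–Goran: 1; Frank–Grace: 1.
All other pairs contribute 0.
Summing the contributions gives betweenness(Zane) = 15/2.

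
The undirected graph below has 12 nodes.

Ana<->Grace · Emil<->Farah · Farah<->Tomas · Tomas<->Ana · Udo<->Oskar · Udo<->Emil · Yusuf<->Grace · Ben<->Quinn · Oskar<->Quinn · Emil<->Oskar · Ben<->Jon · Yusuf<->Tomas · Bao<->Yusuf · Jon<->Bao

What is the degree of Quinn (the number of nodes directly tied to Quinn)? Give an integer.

Quinn is directly tied to Ben and Oskar. That is 2 neighbors, so the degree of Quinn is 2.

2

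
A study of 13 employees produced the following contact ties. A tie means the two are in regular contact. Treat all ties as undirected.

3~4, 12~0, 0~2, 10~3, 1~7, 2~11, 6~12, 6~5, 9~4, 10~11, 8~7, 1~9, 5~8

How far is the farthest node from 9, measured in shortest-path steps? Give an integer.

Distances from 9: 0:6, 1:1, 2:5, 3:2, 4:1, 5:4, 6:5, 7:2, 8:3, 10:3, 11:4, 12:6.
The largest is 6 (to 12 and 0), so the eccentricity of 9 is 6.

6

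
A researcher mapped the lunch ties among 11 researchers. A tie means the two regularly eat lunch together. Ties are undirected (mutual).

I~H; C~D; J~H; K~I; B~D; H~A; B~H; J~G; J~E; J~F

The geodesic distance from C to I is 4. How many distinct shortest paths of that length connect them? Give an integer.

1

The shortest distance is 4, and the only length-4 path is C–D–B–H–I. So there is exactly 1 shortest path.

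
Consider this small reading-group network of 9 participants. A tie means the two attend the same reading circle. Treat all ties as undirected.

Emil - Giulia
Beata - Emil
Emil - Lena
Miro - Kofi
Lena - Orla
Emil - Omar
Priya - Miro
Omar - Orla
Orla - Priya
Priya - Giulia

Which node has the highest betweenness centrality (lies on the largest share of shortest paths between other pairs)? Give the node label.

Priya

Unnormalized betweenness of each node: Beata:0, Emil:19/2, Giulia:6, Kofi:0, Lena:1, Miro:7, Omar:1, Orla:13/2, Priya:13.
Priya has the largest value, 13, making it the main broker — the node through which the most shortest paths run.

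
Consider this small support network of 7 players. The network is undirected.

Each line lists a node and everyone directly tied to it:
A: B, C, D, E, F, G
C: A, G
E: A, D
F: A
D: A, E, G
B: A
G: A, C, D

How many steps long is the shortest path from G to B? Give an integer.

2

One shortest route is G – A – B, which uses 2 edges, and G and B are not directly tied, so nothing shorter exists. So d(G,B) = 2.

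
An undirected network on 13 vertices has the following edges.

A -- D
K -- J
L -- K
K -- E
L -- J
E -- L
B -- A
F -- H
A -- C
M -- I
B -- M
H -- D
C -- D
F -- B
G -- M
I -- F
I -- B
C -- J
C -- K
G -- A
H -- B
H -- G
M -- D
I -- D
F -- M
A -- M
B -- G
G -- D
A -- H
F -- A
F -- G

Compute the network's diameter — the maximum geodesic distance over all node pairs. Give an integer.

4

Eccentricity of each node (its greatest distance to any other): A:3, B:4, C:2, D:3, E:4, F:4, G:4, H:4, I:4, J:3, K:3, L:4, M:4.
The maximum eccentricity is 4, realized for instance by the pair E–G via E – K – C – D – G. So the diameter is 4.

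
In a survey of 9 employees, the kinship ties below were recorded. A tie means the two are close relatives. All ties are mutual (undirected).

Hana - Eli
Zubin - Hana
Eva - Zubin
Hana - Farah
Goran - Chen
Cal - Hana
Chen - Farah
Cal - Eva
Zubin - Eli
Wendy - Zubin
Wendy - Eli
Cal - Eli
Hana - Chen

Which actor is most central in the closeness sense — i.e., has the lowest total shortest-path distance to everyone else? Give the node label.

Hana

Farness (sum of distances to all others) for each node — Cal:14, Chen:15, Eli:13, Eva:18, Farah:16, Goran:22, Hana:11, Wendy:18, Zubin:13.
The smallest farness is 11, for Hana, so Hana has the highest closeness.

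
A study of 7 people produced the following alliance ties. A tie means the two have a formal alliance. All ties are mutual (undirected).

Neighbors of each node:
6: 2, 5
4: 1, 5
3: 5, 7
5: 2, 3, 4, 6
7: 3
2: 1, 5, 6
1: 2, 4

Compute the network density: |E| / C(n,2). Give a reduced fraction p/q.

8/21

There are 8 edges and 7 nodes, so the maximum possible is C(7,2) = 21.
Density = 8/21.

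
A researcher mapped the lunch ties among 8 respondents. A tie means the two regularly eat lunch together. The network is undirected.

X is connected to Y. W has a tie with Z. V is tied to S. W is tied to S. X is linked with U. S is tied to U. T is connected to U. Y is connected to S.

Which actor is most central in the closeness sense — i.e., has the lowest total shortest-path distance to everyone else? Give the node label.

Farness (sum of distances to all others) for each node — S:10, T:18, U:12, V:16, W:14, X:16, Y:14, Z:20.
The smallest farness is 10, for S, so S has the highest closeness.

S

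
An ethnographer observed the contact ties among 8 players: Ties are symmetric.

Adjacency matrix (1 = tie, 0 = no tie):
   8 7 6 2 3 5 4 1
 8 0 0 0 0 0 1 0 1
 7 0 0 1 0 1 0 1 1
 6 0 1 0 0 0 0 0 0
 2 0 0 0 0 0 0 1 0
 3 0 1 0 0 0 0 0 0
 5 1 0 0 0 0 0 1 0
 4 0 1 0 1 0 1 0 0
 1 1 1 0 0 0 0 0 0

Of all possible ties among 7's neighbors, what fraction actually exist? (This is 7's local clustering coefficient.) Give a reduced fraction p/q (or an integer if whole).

7's neighbors: 1, 3, 4, and 6 (k = 4).
Possible neighbor pairs: C(4,2) = 6. Edges among them: none → e = 0.
Clustering(7) = 0/6 = 0.

0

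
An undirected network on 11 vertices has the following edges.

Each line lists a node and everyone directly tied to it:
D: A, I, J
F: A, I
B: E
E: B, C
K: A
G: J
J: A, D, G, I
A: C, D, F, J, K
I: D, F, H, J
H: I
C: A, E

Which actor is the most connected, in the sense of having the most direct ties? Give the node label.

Degrees — A:5, B:1, C:2, D:3, E:2, F:2, G:1, H:1, I:4, J:4, K:1.
The maximum is 5, attained only by A.

A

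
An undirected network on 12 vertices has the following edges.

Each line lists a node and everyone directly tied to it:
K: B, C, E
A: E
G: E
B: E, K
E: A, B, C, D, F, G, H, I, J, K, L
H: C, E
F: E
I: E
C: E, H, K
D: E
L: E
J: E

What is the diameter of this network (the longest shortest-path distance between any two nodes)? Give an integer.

2

Eccentricity of each node (its greatest distance to any other): A:2, B:2, C:2, D:2, E:1, F:2, G:2, H:2, I:2, J:2, K:2, L:2.
The maximum eccentricity is 2, realized for instance by the pair A–F via A – E – F. So the diameter is 2.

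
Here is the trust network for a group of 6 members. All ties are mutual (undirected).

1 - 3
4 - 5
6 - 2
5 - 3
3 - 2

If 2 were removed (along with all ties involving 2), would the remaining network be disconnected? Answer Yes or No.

Removing 2 leaves {1, 3, 4, and 5} with no path to {6}, so the network splits into 2 components. 2 is a cut vertex.

Yes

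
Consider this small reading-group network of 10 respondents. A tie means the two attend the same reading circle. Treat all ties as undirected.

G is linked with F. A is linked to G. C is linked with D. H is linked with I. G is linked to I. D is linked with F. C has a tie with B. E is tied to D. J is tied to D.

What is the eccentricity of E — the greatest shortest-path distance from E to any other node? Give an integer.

Distances from E: A:4, B:3, C:2, D:1, F:2, G:3, H:5, I:4, J:2.
The largest is 5 (to H), so the eccentricity of E is 5.

5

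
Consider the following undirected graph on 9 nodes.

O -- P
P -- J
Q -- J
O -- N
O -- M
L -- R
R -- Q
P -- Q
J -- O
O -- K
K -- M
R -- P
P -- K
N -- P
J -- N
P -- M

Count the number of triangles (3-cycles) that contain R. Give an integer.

1

R's neighbors: L, P, and Q.
Neighbor pairs that are themselves tied: R–P–Q. Each forms one triangle with R, for 1 in total.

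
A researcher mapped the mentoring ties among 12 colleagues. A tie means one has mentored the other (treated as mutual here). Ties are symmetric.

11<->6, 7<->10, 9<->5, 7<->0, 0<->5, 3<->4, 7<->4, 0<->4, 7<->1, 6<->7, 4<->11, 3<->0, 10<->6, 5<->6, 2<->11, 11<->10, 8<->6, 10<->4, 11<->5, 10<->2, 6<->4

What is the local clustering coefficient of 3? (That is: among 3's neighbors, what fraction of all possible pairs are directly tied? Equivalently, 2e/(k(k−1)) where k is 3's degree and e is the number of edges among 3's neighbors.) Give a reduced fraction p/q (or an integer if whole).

3's neighbors: 0 and 4 (k = 2).
Possible neighbor pairs: C(2,2) = 1. Edges among them: 0–4 → e = 1.
Clustering(3) = 1/1.

1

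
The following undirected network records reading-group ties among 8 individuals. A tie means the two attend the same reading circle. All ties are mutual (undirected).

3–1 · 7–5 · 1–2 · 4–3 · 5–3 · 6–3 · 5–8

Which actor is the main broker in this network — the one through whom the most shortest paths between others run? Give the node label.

Unnormalized betweenness of each node: 1:6, 2:0, 3:17, 4:0, 5:11, 6:0, 7:0, 8:0.
3 has the largest value, 17, making it the main broker — the node through which the most shortest paths run.

3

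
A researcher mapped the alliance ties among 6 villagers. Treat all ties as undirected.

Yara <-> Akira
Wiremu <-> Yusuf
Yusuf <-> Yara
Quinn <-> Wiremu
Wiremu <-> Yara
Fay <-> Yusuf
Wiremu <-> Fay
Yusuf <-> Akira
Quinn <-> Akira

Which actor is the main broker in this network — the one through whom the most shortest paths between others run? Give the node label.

Wiremu

Unnormalized betweenness of each node: Akira:1, Fay:0, Quinn:1/3, Wiremu:5/2, Yara:1/3, Yusuf:11/6.
Wiremu has the largest value, 5/2, making it the main broker — the node through which the most shortest paths run.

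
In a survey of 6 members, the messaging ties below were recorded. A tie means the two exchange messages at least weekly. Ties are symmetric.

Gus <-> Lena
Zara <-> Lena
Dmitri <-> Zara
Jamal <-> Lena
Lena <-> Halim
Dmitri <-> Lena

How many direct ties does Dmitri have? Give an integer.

2

Dmitri is directly tied to Lena and Zara. That is 2 neighbors, so the degree of Dmitri is 2.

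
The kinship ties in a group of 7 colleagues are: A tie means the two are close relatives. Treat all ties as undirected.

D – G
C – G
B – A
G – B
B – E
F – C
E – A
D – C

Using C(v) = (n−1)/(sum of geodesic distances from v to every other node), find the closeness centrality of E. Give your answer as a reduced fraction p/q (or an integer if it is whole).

Distances from E: A:1, B:1, C:3, D:3, F:4, G:2. Sum = 14.
n = 7, so closeness = 6/14 = 3/7.

3/7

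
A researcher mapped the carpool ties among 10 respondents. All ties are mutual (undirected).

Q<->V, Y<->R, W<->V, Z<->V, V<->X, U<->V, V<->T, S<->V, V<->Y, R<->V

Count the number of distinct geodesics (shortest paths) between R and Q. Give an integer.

The shortest distance is 2, and the only length-2 path is R–V–Q. So there is exactly 1 shortest path.

1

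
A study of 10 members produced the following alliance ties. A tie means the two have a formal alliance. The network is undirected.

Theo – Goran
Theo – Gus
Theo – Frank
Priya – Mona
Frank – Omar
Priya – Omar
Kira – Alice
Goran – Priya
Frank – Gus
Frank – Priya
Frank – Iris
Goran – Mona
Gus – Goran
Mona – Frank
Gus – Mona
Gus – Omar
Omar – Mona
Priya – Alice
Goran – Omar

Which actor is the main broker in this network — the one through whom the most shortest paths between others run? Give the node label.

Unnormalized betweenness of each node: Alice:8, Frank:131/12, Goran:35/12, Gus:16/15, Iris:0, Kira:0, Mona:23/20, Omar:23/20, Priya:72/5, Theo:2/5.
Priya has the largest value, 72/5, making it the main broker — the node through which the most shortest paths run.

Priya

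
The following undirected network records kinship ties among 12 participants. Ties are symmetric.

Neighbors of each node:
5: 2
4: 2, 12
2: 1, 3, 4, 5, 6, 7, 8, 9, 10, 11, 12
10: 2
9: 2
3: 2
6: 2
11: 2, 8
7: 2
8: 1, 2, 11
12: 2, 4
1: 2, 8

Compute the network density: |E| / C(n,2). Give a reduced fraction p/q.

There are 14 edges and 12 nodes, so the maximum possible is C(12,2) = 66.
Density = 14/66 = 7/33.

7/33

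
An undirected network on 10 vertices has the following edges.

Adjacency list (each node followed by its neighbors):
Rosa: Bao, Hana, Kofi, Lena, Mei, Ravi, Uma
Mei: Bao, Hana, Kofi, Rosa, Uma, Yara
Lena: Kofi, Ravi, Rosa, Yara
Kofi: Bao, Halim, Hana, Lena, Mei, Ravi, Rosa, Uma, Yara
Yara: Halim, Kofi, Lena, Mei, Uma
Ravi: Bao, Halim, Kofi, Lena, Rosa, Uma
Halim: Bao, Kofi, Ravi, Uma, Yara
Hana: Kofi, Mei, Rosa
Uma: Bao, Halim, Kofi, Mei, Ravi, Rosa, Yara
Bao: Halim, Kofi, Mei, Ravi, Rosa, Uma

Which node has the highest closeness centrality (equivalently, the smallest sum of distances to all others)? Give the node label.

Kofi

Farness (sum of distances to all others) for each node — Bao:12, Halim:13, Hana:15, Kofi:9, Lena:14, Mei:12, Ravi:12, Rosa:11, Uma:11, Yara:13.
The smallest farness is 9, for Kofi, so Kofi has the highest closeness.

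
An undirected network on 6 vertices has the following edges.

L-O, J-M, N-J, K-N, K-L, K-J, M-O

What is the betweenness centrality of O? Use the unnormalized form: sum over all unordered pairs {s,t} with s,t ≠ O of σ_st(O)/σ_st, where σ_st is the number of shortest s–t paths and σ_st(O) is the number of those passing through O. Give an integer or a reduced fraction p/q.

1

Pairs whose geodesics pass through O — M–L: 1.
All other pairs contribute 0.
Summing the contributions gives betweenness(O) = 1.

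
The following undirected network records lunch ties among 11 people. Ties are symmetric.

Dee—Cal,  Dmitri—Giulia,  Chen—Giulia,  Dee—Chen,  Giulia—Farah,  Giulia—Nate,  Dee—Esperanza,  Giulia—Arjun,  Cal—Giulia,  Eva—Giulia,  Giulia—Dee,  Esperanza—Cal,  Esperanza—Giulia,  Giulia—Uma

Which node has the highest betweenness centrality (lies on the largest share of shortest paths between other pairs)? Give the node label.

Giulia

Unnormalized betweenness of each node: Arjun:0, Cal:0, Chen:0, Dee:1, Dmitri:0, Esperanza:0, Eva:0, Farah:0, Giulia:40, Nate:0, Uma:0.
Giulia has the largest value, 40, making it the main broker — the node through which the most shortest paths run.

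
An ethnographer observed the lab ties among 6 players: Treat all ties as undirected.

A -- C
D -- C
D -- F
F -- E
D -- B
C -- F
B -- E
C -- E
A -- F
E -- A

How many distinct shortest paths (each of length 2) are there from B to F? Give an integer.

The shortest distance is 2. The length-2 paths are: B–E–F; B–D–F.
That gives 2 distinct shortest paths.

2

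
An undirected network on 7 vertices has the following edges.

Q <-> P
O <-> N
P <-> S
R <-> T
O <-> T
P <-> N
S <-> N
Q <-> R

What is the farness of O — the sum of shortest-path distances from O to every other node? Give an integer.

Distances from O: N:1, P:2, Q:3, R:2, S:2, T:1.
Sum = 1 + 2 + 3 + 2 + 2 + 1 = 11.

11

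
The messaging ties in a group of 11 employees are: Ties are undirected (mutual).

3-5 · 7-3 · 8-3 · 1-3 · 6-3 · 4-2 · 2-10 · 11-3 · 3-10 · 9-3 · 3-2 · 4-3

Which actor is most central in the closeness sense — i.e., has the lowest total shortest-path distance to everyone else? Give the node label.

3

Farness (sum of distances to all others) for each node — 1:19, 2:17, 3:10, 4:18, 5:19, 6:19, 7:19, 8:19, 9:19, 10:18, 11:19.
The smallest farness is 10, for 3, so 3 has the highest closeness.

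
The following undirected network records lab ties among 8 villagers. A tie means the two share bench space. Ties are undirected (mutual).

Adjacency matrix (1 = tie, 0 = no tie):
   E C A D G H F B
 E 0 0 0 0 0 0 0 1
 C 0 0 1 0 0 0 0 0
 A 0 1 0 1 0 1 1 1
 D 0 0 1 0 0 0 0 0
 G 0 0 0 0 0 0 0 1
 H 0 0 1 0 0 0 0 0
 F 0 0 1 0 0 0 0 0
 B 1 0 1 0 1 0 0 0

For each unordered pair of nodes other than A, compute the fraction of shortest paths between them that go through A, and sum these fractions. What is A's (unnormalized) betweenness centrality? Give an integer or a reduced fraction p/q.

Pairs whose geodesics pass through A — E–C: 1; E–D: 1; E–H: 1; E–F: 1; C–D: 1; C–G: 1; C–H: 1; C–F: 1; C–B: 1; D–G: 1; D–H: 1; D–F: 1; D–B: 1; G–H: 1 … (+4 more pairs).
All other pairs contribute 0.
Summing the contributions gives betweenness(A) = 18.

18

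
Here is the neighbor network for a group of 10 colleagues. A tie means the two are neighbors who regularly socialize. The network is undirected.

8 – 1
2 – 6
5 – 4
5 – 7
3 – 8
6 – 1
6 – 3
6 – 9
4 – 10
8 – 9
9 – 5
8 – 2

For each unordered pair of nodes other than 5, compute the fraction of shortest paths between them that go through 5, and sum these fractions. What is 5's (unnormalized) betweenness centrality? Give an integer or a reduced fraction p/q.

20

Pairs whose geodesics pass through 5 — 4–2: 2/2; 4–3: 2/2; 4–1: 2/2; 4–9: 1; 4–6: 1; 4–8: 1; 4–7: 1; 2–10: 2/2; 2–7: 2/2; 10–3: 2/2; 10–1: 2/2; 10–9: 1; 10–6: 1; 10–8: 1 … (+6 more pairs).
All other pairs contribute 0.
Summing the contributions gives betweenness(5) = 20.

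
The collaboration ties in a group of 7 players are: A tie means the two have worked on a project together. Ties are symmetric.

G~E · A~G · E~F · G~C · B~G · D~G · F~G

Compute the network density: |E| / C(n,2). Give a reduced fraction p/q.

There are 7 edges and 7 nodes, so the maximum possible is C(7,2) = 21.
Density = 7/21 = 1/3.

1/3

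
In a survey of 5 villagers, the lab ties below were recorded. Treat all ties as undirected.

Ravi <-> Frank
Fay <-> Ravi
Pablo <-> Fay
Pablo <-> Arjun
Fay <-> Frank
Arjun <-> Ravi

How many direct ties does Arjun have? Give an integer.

2

Arjun is directly tied to Pablo and Ravi. That is 2 neighbors, so the degree of Arjun is 2.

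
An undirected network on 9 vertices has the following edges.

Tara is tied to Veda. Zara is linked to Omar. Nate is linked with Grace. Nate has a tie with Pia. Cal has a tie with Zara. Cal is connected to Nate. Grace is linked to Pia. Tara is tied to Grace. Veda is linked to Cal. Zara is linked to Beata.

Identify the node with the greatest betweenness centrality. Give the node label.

Unnormalized betweenness of each node: Beata:0, Cal:33/2, Grace:5/2, Nate:17/2, Omar:0, Pia:0, Tara:3/2, Veda:4, Zara:13.
Cal has the largest value, 33/2, making it the main broker — the node through which the most shortest paths run.

Cal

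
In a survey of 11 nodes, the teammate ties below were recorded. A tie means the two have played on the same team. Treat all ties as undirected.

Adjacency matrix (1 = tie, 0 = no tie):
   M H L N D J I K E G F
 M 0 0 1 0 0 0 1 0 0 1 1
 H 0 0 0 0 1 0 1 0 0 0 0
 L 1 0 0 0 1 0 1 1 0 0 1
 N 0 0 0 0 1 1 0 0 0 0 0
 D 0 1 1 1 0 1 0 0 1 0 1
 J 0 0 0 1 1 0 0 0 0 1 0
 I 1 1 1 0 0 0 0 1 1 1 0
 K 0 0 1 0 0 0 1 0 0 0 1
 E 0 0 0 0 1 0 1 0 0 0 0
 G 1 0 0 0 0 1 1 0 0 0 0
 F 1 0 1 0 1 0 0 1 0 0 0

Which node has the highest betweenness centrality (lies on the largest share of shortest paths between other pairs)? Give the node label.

D

Unnormalized betweenness of each node: D:175/12, E:7/12, F:5/2, G:35/12, H:7/12, I:29/3, J:31/12, K:1/3, L:41/12, M:11/6, N:0.
D has the largest value, 175/12, making it the main broker — the node through which the most shortest paths run.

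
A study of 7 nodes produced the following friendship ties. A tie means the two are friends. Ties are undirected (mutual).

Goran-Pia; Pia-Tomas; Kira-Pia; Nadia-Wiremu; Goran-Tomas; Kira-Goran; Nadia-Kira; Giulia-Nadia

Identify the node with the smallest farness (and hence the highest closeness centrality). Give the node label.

Kira

Farness (sum of distances to all others) for each node — Giulia:15, Goran:11, Kira:9, Nadia:10, Pia:11, Tomas:15, Wiremu:15.
The smallest farness is 9, for Kira, so Kira has the highest closeness.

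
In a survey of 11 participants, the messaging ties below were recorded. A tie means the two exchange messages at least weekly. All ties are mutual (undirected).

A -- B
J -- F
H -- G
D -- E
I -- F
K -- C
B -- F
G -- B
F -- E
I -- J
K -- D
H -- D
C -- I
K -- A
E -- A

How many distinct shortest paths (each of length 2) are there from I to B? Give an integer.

The shortest distance is 2, and the only length-2 path is I–F–B. So there is exactly 1 shortest path.

1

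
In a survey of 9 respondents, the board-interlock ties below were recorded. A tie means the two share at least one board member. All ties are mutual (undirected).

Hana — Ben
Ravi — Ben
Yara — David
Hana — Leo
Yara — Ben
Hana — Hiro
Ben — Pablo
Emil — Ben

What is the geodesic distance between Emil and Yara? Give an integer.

One shortest route is Emil – Ben – Yara, which uses 2 edges, and Emil and Yara are not directly tied, so nothing shorter exists. So d(Emil,Yara) = 2.

2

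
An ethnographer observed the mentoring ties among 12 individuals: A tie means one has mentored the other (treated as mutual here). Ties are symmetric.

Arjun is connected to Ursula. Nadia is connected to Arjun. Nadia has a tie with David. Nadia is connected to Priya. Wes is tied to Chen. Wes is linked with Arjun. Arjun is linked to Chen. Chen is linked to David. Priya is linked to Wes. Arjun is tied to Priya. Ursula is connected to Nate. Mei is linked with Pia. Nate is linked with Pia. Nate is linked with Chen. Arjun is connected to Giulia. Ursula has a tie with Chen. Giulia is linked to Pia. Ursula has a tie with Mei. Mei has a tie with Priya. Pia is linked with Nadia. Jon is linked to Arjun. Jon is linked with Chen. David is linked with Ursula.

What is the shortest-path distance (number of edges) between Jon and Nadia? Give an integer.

One shortest route is Jon – Arjun – Nadia, which uses 2 edges, and Jon and Nadia are not directly tied, so nothing shorter exists. So d(Jon,Nadia) = 2.

2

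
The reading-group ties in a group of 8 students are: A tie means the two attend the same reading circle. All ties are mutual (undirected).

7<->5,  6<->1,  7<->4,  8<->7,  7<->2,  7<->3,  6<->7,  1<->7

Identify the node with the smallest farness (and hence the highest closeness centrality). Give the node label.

7

Farness (sum of distances to all others) for each node — 1:12, 2:13, 3:13, 4:13, 5:13, 6:12, 7:7, 8:13.
The smallest farness is 7, for 7, so 7 has the highest closeness.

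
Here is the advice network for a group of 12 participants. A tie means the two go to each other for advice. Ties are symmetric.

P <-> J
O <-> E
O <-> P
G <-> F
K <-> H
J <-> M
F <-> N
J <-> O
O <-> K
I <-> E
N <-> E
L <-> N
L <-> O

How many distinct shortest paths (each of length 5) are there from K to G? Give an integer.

2

The shortest distance is 5. The length-5 paths are: K–O–L–N–F–G; K–O–E–N–F–G.
That gives 2 distinct shortest paths.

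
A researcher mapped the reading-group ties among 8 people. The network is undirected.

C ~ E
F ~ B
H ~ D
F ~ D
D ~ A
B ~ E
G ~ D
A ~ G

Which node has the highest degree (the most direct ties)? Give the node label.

Degrees — A:2, B:2, C:1, D:4, E:2, F:2, G:2, H:1.
The maximum is 4, attained only by D.

D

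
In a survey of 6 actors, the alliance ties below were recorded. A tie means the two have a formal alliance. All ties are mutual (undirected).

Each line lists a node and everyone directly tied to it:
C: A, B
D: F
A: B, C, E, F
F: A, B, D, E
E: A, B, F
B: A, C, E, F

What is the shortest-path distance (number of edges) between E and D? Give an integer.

2

One shortest route is E – F – D, which uses 2 edges, and E and D are not directly tied, so nothing shorter exists. So d(E,D) = 2.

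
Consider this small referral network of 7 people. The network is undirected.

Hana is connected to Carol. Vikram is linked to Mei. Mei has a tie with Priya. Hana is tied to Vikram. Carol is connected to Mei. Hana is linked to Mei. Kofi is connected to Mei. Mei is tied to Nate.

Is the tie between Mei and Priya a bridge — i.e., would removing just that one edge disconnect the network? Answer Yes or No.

Without the Mei–Priya edge there is no alternate route between Mei and Priya, so the network disconnects. It is a bridge.

Yes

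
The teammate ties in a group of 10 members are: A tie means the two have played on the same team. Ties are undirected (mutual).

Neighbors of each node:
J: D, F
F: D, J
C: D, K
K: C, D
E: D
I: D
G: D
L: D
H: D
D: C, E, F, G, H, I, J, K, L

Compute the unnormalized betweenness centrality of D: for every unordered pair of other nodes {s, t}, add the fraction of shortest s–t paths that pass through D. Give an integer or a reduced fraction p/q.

Pairs whose geodesics pass through D — C–G: 1; C–H: 1; C–F: 1; C–J: 1; C–E: 1; C–L: 1; C–I: 1; G–H: 1; G–F: 1; G–J: 1; G–K: 1; G–E: 1; G–L: 1; G–I: 1 … (+20 more pairs).
All other pairs contribute 0.
Summing the contributions gives betweenness(D) = 34.

34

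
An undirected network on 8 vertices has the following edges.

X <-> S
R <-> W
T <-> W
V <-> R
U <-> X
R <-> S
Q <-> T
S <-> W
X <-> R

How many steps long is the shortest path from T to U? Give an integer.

4

One shortest route is T – W – R – X – U, which uses 4 edges, and at distance 3 from T we only reach {V, X}, which does not include U. So d(T,U) = 4.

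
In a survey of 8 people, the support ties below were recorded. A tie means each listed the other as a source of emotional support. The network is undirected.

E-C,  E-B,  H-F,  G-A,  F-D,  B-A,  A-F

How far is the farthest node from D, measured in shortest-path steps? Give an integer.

Distances from D: A:2, B:3, C:5, E:4, F:1, G:3, H:2.
The largest is 5 (to C), so the eccentricity of D is 5.

5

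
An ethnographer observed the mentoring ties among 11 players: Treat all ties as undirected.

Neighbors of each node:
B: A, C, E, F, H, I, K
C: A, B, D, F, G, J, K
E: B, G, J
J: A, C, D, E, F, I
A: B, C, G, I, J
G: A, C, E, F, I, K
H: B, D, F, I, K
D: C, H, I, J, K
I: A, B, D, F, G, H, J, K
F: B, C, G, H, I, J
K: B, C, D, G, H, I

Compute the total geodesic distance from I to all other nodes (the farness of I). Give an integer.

Distances from I: A:1, B:1, C:2, D:1, E:2, F:1, G:1, H:1, J:1, K:1.
Sum = 1 + 1 + 2 + 1 + 2 + 1 + 1 + 1 + 1 + 1 = 12.

12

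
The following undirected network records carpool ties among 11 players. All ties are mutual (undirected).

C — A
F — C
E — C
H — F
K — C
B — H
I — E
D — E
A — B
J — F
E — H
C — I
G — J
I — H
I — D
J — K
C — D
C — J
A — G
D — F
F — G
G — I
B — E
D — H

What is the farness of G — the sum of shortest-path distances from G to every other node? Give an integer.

Distances from G: A:1, B:2, C:2, D:2, E:2, F:1, H:2, I:1, J:1, K:2.
Sum = 1 + 2 + 2 + 2 + 2 + 1 + 2 + 1 + 1 + 2 = 16.

16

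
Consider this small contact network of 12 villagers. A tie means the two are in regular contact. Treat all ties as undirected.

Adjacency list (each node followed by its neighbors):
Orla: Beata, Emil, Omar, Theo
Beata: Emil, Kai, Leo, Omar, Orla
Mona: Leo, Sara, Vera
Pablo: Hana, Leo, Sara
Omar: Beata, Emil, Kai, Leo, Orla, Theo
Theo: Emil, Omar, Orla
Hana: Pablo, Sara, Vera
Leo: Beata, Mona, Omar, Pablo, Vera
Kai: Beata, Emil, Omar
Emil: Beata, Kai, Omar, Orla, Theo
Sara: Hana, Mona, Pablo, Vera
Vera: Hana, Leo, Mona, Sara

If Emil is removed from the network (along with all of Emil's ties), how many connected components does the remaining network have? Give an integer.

1

Emil's neighbors (Beata, Kai, Omar, Orla, and Theo) remain reachable from one another through other ties, so the rest of the network stays in one piece.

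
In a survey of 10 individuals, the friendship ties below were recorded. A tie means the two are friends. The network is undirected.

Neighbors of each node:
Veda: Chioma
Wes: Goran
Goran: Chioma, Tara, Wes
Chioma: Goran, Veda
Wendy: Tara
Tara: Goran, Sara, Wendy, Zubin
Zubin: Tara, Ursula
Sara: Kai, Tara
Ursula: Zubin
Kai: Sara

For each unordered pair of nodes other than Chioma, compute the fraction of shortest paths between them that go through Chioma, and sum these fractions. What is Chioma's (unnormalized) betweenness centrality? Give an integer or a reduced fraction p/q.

Pairs whose geodesics pass through Chioma — Kai–Veda: 1; Zubin–Veda: 1; Tara–Veda: 1; Ursula–Veda: 1; Wendy–Veda: 1; Wes–Veda: 1; Sara–Veda: 1; Goran–Veda: 1.
All other pairs contribute 0.
Summing the contributions gives betweenness(Chioma) = 8.

8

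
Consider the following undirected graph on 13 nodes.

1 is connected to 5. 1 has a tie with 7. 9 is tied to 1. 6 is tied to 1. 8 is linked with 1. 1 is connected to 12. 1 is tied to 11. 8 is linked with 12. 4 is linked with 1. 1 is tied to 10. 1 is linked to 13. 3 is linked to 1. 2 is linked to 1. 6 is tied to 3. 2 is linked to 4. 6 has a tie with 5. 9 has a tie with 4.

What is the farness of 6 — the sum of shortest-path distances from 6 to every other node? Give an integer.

21

Distances from 6: 1:1, 2:2, 3:1, 4:2, 5:1, 7:2, 8:2, 9:2, 10:2, 11:2, 12:2, 13:2.
Sum = 1 + 2 + 1 + 2 + 1 + 2 + 2 + 2 + 2 + 2 + 2 + 2 = 21.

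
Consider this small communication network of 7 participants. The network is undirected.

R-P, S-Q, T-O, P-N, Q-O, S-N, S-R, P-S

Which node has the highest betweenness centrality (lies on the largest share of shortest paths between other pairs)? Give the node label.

Unnormalized betweenness of each node: N:0, O:5, P:1/2, Q:8, R:0, S:19/2, T:0.
S has the largest value, 19/2, making it the main broker — the node through which the most shortest paths run.

S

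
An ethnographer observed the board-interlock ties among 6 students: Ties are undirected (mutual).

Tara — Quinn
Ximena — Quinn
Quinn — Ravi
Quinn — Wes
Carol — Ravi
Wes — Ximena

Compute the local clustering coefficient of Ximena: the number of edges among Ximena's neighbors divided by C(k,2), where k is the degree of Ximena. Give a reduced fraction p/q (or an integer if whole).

Ximena's neighbors: Quinn and Wes (k = 2).
Possible neighbor pairs: C(2,2) = 1. Edges among them: Quinn–Wes → e = 1.
Clustering(Ximena) = 1/1.

1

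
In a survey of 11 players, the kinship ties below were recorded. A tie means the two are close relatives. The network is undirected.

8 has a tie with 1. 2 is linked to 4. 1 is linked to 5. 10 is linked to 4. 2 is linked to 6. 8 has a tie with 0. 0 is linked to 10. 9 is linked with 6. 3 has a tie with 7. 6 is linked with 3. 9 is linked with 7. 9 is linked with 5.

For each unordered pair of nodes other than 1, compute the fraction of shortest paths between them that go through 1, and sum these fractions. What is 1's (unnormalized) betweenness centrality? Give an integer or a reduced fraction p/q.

9

Pairs whose geodesics pass through 1 — 9–8: 1; 9–0: 1; 5–8: 1; 5–0: 1; 5–10: 1; 8–6: 1; 8–3: 2/2; 8–7: 1; 0–7: 1.
All other pairs contribute 0.
Summing the contributions gives betweenness(1) = 9.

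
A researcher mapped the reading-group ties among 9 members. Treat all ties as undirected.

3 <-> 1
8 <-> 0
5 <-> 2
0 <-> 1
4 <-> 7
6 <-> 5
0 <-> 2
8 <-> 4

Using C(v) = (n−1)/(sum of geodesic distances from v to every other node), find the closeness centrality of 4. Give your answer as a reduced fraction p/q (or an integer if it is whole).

Distances from 4: 0:2, 1:3, 2:3, 3:4, 5:4, 6:5, 7:1, 8:1. Sum = 23.
n = 9, so closeness = 8/23.

8/23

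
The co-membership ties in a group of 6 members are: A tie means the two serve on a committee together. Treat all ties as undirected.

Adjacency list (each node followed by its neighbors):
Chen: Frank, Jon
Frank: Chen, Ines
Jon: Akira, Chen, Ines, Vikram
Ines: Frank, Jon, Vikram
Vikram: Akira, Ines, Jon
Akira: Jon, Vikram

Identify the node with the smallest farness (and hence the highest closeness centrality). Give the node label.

Jon

Farness (sum of distances to all others) for each node — Akira:9, Chen:8, Frank:9, Ines:7, Jon:6, Vikram:7.
The smallest farness is 6, for Jon, so Jon has the highest closeness.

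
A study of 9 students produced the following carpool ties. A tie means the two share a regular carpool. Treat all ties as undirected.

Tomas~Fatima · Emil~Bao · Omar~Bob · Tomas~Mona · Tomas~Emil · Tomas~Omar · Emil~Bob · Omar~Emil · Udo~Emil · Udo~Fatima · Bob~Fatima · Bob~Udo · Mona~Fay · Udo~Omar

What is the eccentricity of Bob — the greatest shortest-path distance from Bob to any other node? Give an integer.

4

Distances from Bob: Bao:2, Emil:1, Fatima:1, Fay:4, Mona:3, Omar:1, Tomas:2, Udo:1.
The largest is 4 (to Fay), so the eccentricity of Bob is 4.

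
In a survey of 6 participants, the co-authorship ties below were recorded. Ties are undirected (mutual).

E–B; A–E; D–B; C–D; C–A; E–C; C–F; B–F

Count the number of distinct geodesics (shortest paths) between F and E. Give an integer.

The shortest distance is 2. The length-2 paths are: F–B–E; F–C–E.
That gives 2 distinct shortest paths.

2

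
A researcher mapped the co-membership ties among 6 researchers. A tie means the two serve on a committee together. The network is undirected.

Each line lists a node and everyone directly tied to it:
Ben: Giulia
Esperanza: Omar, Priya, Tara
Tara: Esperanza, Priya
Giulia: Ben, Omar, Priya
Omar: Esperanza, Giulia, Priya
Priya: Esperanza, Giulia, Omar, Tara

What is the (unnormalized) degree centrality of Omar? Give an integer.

3

Omar is directly tied to Esperanza, Giulia, and Priya. That is 3 neighbors, so the degree of Omar is 3.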